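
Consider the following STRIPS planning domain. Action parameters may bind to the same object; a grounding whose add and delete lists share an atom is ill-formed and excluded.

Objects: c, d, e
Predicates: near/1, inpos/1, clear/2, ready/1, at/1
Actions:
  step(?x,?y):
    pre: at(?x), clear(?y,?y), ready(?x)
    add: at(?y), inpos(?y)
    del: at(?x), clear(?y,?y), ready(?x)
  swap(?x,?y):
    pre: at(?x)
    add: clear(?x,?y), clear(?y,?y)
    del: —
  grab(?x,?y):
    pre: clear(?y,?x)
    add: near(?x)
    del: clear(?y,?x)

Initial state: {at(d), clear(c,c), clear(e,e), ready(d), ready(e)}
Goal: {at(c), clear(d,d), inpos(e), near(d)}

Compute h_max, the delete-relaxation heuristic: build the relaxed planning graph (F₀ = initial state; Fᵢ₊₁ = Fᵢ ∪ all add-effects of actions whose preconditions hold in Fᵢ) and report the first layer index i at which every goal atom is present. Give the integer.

F0 = init (5 atoms)
F1 = F0 ∪ {at(c), at(e), clear(d,c), clear(d,d), clear(d,e), inpos(c), inpos(e), near(c), near(e)}  (14 atoms)
F2 = F1 ∪ {clear(c,d), clear(c,e), clear(e,c), clear(e,d), inpos(d), near(d)}  (20 atoms)
goal ⊆ F2  ⇒  h_max = 2

2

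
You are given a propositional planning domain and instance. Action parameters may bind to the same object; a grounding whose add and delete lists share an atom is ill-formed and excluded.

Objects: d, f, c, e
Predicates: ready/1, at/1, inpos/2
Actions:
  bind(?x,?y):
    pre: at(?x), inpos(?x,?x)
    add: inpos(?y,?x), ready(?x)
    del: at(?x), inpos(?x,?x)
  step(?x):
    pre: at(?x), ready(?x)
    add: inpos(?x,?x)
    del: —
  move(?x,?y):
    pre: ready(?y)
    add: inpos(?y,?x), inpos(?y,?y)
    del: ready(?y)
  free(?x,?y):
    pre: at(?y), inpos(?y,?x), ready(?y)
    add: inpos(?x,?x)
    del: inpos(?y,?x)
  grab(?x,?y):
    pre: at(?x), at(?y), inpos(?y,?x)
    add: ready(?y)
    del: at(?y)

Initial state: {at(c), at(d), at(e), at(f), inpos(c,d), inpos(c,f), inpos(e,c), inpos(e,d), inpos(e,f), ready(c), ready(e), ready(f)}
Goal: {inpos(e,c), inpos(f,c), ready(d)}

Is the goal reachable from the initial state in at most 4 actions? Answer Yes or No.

Yes

1. move(c,f)  →  {at(c), at(d), at(e), at(f), inpos(c,d), inpos(c,f), inpos(e,c), inpos(e,d), inpos(e,f), inpos(f,c), inpos(f,f), ready(c), ready(e)}
2. free(d,c)  →  {at(c), at(d), at(e), at(f), inpos(c,f), inpos(d,d), inpos(e,c), inpos(e,d), inpos(e,f), inpos(f,c), inpos(f,f), ready(c), ready(e)}
3. bind(d,f)  →  {at(c), at(e), at(f), inpos(c,f), inpos(e,c), inpos(e,d), inpos(e,f), inpos(f,c), inpos(f,d), inpos(f,f), ready(c), ready(d), ready(e)}
optimal plan length = 3; 3 ≤ 4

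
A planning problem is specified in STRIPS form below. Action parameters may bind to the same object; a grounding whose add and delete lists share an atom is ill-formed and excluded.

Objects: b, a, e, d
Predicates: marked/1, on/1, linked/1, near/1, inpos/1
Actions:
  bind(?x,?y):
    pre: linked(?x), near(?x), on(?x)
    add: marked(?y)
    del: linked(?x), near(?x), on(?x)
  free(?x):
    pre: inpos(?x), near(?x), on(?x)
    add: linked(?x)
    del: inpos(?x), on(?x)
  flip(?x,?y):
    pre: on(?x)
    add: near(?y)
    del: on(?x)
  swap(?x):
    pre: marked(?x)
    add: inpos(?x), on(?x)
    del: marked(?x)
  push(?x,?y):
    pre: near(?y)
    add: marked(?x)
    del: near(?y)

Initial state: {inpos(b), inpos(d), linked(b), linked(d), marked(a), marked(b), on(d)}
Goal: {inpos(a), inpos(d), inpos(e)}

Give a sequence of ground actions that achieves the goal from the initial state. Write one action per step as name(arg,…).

1. flip(d,b)  →  {inpos(b), inpos(d), linked(b), linked(d), marked(a), marked(b), near(b)}
2. swap(a)  →  {inpos(a), inpos(b), inpos(d), linked(b), linked(d), marked(b), near(b), on(a)}
3. push(e,b)  →  {inpos(a), inpos(b), inpos(d), linked(b), linked(d), marked(b), marked(e), on(a)}
4. swap(e)  →  {inpos(a), inpos(b), inpos(d), inpos(e), linked(b), linked(d), marked(b), on(a), on(e)}

flip(d,b); swap(a); push(e,b); swap(e)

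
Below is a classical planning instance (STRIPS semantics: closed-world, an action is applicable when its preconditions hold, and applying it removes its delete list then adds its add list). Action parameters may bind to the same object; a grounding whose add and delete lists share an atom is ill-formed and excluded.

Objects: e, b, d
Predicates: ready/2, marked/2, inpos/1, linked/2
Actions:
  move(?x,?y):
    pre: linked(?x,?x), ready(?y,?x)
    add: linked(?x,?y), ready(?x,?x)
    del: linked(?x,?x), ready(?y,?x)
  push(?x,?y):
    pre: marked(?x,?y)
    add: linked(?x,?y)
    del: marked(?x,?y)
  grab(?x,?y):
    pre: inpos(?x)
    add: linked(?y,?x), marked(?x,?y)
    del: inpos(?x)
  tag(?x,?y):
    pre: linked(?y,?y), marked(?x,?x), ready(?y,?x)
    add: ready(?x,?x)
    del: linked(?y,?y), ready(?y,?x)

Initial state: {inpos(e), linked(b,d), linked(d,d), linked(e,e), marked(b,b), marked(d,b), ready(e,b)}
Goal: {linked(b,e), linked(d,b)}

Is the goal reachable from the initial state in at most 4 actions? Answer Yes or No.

Yes

1. push(d,b)  →  {inpos(e), linked(b,d), linked(d,b), linked(d,d), linked(e,e), marked(b,b), ready(e,b)}
2. grab(e,b)  →  {linked(b,d), linked(b,e), linked(d,b), linked(d,d), linked(e,e), marked(b,b), marked(e,b), ready(e,b)}
optimal plan length = 2; 2 ≤ 4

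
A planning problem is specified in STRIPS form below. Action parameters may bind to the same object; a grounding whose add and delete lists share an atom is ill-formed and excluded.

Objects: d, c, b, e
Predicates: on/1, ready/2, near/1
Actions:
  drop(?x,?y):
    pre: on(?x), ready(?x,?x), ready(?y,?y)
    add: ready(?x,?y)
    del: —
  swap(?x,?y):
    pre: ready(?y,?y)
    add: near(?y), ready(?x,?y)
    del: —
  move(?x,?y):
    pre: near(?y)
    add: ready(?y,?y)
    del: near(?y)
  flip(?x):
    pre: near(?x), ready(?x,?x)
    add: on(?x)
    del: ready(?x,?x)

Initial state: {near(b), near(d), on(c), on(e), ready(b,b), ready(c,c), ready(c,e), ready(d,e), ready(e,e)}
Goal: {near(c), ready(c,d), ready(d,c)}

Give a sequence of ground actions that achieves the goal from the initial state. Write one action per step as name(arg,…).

1. swap(d,c)  →  {near(b), near(c), near(d), on(c), on(e), ready(b,b), ready(c,c), ready(c,e), ready(d,c), ready(d,e), ready(e,e)}
2. move(d,d)  →  {near(b), near(c), on(c), on(e), ready(b,b), ready(c,c), ready(c,e), ready(d,c), ready(d,d), ready(d,e), ready(e,e)}
3. drop(c,d)  →  {near(b), near(c), on(c), on(e), ready(b,b), ready(c,c), ready(c,d), ready(c,e), ready(d,c), ready(d,d), ready(d,e), ready(e,e)}

swap(d,c); move(d,d); drop(c,d)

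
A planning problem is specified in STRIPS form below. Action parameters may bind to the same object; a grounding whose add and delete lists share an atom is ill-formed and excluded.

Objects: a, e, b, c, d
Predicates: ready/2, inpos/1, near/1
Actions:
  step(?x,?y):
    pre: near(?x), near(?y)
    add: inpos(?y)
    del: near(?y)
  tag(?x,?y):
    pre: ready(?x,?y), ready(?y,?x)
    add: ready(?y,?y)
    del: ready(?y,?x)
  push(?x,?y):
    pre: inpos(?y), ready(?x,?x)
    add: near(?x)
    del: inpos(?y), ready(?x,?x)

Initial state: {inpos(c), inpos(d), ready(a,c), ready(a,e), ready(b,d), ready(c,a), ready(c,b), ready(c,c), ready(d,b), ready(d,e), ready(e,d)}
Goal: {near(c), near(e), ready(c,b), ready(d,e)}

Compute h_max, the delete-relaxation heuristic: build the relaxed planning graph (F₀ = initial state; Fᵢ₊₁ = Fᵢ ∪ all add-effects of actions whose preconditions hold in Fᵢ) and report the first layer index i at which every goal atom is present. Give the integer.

2

F0 = init (11 atoms)
F1 = F0 ∪ {near(c), ready(a,a), ready(b,b), ready(d,d), ready(e,e)}  (16 atoms)
F2 = F1 ∪ {near(a), near(b), near(d), near(e)}  (20 atoms)
goal ⊆ F2  ⇒  h_max = 2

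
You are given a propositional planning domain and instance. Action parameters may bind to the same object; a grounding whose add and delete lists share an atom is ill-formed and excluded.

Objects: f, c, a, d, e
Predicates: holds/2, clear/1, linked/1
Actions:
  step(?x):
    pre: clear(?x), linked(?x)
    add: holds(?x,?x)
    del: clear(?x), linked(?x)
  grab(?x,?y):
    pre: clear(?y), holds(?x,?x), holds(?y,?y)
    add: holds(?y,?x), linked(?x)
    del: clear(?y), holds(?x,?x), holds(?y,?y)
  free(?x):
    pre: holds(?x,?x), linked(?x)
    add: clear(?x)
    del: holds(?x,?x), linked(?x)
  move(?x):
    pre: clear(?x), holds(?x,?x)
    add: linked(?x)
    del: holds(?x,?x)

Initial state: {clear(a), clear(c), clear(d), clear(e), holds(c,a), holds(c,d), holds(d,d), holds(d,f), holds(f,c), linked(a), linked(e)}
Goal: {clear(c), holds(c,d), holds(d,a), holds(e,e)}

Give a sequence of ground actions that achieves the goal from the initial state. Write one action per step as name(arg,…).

step(a); step(e); grab(a,d)

1. step(a)  →  {clear(c), clear(d), clear(e), holds(a,a), holds(c,a), holds(c,d), holds(d,d), holds(d,f), holds(f,c), linked(e)}
2. step(e)  →  {clear(c), clear(d), holds(a,a), holds(c,a), holds(c,d), holds(d,d), holds(d,f), holds(e,e), holds(f,c)}
3. grab(a,d)  →  {clear(c), holds(c,a), holds(c,d), holds(d,a), holds(d,f), holds(e,e), holds(f,c), linked(a)}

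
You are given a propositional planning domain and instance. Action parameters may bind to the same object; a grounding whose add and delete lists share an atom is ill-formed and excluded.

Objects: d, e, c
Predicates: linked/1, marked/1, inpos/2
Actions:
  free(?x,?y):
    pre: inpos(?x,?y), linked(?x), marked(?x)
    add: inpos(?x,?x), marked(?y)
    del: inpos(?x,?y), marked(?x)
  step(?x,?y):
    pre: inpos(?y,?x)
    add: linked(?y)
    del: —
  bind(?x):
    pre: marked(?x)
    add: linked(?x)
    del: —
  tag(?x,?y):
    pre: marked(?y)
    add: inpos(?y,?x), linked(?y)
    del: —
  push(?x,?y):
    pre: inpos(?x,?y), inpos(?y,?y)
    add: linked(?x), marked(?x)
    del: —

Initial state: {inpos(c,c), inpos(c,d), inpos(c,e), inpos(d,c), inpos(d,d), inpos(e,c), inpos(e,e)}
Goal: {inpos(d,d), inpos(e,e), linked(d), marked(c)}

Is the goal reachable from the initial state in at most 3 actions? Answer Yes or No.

Yes

1. step(d,d)  →  {inpos(c,c), inpos(c,d), inpos(c,e), inpos(d,c), inpos(d,d), inpos(e,c), inpos(e,e), linked(d)}
2. push(c,d)  →  {inpos(c,c), inpos(c,d), inpos(c,e), inpos(d,c), inpos(d,d), inpos(e,c), inpos(e,e), linked(c), linked(d), marked(c)}
optimal plan length = 2; 2 ≤ 3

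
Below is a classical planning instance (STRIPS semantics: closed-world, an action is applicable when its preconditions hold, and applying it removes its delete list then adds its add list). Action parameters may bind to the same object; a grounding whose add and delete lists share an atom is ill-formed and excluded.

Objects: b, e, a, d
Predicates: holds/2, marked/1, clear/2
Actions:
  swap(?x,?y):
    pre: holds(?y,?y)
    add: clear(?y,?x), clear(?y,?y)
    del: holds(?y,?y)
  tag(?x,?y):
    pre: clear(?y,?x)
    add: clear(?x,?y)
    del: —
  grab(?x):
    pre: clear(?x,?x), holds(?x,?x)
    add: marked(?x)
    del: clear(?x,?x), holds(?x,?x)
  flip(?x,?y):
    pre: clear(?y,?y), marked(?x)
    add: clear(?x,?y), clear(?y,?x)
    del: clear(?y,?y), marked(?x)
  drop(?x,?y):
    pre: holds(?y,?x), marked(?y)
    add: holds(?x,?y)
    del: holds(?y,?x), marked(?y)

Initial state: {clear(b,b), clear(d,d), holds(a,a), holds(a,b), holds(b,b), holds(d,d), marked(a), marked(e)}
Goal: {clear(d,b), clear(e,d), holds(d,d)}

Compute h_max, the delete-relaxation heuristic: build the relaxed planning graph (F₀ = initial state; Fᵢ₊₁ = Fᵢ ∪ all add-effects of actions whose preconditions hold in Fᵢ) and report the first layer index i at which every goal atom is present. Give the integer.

F0 = init (8 atoms)
F1 = F0 ∪ {clear(a,a), clear(a,b), clear(a,d), clear(a,e), clear(b,a), clear(b,d), clear(b,e), clear(d,a), clear(d,b), clear(d,e), clear(e,b), clear(e,d), holds(b,a), marked(b), marked(d)}  (23 atoms)
goal ⊆ F1  ⇒  h_max = 1

1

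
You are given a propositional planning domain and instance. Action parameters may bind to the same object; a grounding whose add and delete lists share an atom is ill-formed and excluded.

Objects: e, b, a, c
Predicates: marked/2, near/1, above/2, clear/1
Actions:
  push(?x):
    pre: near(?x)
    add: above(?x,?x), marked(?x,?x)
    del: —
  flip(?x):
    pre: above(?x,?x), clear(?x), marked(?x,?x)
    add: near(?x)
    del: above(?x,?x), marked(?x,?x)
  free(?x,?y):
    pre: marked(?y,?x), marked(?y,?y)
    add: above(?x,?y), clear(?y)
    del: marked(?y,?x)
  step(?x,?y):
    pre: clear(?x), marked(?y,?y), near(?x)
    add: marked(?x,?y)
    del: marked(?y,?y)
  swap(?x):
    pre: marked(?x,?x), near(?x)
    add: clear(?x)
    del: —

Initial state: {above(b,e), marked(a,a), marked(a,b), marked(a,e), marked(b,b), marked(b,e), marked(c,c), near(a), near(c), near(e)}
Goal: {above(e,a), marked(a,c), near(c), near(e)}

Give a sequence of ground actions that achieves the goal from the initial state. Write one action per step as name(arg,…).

free(e,a); step(a,c)

1. free(e,a)  →  {above(b,e), above(e,a), clear(a), marked(a,a), marked(a,b), marked(b,b), marked(b,e), marked(c,c), near(a), near(c), near(e)}
2. step(a,c)  →  {above(b,e), above(e,a), clear(a), marked(a,a), marked(a,b), marked(a,c), marked(b,b), marked(b,e), near(a), near(c), near(e)}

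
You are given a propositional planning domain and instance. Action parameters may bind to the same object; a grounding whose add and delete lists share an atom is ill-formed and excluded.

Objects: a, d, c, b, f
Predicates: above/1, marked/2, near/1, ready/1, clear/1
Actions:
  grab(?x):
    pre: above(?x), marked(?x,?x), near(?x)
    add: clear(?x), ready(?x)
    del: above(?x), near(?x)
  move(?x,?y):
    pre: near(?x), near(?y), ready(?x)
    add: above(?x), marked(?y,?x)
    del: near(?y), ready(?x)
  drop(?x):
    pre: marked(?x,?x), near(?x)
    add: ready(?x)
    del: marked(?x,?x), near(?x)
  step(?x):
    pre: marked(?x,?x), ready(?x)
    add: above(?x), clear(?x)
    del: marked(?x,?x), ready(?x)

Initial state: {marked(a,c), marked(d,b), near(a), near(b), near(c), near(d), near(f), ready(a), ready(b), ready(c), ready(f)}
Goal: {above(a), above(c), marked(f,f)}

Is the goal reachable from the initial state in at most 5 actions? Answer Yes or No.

Yes

1. move(a,a)  →  {above(a), marked(a,a), marked(a,c), marked(d,b), near(b), near(c), near(d), near(f), ready(b), ready(c), ready(f)}
2. move(c,d)  →  {above(a), above(c), marked(a,a), marked(a,c), marked(d,b), marked(d,c), near(b), near(c), near(f), ready(b), ready(f)}
3. move(f,f)  →  {above(a), above(c), above(f), marked(a,a), marked(a,c), marked(d,b), marked(d,c), marked(f,f), near(b), near(c), ready(b)}
optimal plan length = 3; 3 ≤ 5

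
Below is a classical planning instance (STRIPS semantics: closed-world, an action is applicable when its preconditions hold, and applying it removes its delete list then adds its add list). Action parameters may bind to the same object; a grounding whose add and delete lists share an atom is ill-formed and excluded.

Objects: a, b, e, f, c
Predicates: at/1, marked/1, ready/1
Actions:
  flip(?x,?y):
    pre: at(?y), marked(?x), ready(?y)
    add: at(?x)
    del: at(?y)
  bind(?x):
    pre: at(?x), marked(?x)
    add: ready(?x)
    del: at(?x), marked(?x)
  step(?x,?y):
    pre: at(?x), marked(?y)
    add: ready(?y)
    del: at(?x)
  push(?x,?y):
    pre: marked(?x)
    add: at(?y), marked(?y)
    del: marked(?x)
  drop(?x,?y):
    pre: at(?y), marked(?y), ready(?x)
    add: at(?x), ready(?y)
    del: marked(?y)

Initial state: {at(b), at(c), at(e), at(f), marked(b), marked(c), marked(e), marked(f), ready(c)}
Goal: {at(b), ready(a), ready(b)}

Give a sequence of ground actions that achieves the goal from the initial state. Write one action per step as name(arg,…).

bind(b); push(e,a); drop(b,a)

1. bind(b)  →  {at(c), at(e), at(f), marked(c), marked(e), marked(f), ready(b), ready(c)}
2. push(e,a)  →  {at(a), at(c), at(e), at(f), marked(a), marked(c), marked(f), ready(b), ready(c)}
3. drop(b,a)  →  {at(a), at(b), at(c), at(e), at(f), marked(c), marked(f), ready(a), ready(b), ready(c)}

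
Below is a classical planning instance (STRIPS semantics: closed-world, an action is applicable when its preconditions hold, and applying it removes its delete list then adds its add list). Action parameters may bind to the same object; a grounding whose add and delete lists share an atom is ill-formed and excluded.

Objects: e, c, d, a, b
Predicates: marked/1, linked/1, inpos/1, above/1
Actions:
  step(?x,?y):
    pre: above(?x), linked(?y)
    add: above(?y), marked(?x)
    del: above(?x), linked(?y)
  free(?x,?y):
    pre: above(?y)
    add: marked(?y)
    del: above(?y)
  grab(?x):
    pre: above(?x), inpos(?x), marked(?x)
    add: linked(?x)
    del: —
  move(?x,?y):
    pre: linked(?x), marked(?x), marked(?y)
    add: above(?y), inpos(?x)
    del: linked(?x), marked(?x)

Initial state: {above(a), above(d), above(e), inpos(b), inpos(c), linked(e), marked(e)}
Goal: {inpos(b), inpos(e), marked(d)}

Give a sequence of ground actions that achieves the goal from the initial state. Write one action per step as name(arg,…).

free(e,d); move(e,e)

1. free(e,d)  →  {above(a), above(e), inpos(b), inpos(c), linked(e), marked(d), marked(e)}
2. move(e,e)  →  {above(a), above(e), inpos(b), inpos(c), inpos(e), marked(d)}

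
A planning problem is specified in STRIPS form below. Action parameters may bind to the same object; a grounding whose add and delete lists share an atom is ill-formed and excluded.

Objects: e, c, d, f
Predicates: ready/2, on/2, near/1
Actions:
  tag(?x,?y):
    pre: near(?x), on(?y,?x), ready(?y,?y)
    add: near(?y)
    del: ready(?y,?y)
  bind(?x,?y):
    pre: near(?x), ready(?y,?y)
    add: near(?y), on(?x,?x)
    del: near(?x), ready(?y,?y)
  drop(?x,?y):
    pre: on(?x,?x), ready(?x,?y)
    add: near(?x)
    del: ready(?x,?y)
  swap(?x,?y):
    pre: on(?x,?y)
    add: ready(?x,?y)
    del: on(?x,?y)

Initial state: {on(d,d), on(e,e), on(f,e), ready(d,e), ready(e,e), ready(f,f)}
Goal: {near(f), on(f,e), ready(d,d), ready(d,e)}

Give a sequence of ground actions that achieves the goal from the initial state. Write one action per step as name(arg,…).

1. drop(e,e)  →  {near(e), on(d,d), on(e,e), on(f,e), ready(d,e), ready(f,f)}
2. tag(e,f)  →  {near(e), near(f), on(d,d), on(e,e), on(f,e), ready(d,e)}
3. swap(d,d)  →  {near(e), near(f), on(e,e), on(f,e), ready(d,d), ready(d,e)}

drop(e,e); tag(e,f); swap(d,d)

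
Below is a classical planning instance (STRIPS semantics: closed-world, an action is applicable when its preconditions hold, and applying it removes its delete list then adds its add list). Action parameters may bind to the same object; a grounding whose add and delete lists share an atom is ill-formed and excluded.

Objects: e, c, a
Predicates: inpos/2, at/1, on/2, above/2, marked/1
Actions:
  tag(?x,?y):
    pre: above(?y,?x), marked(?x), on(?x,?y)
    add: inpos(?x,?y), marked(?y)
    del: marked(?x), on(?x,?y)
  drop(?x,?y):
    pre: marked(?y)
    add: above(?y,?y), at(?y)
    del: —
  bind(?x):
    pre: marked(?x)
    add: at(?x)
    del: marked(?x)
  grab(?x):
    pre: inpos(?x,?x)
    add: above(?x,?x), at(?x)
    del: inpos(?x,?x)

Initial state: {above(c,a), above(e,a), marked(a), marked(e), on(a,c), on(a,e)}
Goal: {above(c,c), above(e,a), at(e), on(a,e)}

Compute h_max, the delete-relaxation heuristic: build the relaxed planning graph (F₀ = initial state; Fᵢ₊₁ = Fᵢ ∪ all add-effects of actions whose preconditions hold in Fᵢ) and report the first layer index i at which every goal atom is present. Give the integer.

2

F0 = init (6 atoms)
F1 = F0 ∪ {above(a,a), above(e,e), at(a), at(e), inpos(a,c), inpos(a,e), marked(c)}  (13 atoms)
F2 = F1 ∪ {above(c,c), at(c)}  (15 atoms)
goal ⊆ F2  ⇒  h_max = 2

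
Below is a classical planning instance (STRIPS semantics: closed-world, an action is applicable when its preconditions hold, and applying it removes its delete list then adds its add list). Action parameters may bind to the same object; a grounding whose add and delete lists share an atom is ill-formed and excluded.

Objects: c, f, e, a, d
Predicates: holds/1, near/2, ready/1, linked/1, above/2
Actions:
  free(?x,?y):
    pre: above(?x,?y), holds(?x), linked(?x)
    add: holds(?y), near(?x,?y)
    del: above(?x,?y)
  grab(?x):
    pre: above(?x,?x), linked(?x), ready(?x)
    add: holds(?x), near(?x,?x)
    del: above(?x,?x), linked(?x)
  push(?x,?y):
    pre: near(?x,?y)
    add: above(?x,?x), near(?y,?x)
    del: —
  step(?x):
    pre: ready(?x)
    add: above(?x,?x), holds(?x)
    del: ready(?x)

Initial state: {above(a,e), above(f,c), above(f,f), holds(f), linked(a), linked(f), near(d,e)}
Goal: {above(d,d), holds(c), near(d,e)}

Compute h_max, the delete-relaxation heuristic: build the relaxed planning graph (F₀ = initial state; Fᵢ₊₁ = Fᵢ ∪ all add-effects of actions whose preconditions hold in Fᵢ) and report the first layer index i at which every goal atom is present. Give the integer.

F0 = init (7 atoms)
F1 = F0 ∪ {above(d,d), holds(c), near(e,d), near(f,c), near(f,f)}  (12 atoms)
goal ⊆ F1  ⇒  h_max = 1

1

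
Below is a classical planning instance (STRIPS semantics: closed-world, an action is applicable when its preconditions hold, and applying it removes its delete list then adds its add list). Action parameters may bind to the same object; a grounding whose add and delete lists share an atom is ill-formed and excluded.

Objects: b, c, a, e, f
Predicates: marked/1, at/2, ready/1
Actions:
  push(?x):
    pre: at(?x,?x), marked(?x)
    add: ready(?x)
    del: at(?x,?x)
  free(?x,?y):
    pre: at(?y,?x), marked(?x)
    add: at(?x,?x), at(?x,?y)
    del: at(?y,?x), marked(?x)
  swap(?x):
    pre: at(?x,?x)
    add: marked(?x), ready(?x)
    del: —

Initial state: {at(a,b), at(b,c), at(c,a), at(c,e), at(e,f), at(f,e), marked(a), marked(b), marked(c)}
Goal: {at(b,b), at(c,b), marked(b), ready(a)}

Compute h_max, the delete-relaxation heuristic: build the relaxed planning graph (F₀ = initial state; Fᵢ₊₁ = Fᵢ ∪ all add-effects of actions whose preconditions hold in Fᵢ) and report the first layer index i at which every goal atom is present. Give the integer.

F0 = init (9 atoms)
F1 = F0 ∪ {at(a,a), at(a,c), at(b,a), at(b,b), at(c,b), at(c,c)}  (15 atoms)
F2 = F1 ∪ {ready(a), ready(b), ready(c)}  (18 atoms)
goal ⊆ F2  ⇒  h_max = 2

2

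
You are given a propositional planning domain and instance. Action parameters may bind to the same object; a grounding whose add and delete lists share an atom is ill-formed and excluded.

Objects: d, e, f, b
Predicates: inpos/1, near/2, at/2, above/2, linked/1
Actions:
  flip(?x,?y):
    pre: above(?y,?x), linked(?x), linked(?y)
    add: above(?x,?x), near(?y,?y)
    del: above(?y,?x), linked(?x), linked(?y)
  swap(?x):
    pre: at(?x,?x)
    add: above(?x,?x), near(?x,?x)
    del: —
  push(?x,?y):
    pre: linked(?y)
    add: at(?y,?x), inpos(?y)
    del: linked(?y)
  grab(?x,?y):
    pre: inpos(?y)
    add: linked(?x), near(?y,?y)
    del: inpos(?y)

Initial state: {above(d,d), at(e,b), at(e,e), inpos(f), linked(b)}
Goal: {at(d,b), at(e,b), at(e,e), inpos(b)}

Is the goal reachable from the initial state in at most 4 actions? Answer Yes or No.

1. push(d,b)  →  {above(d,d), at(b,d), at(e,b), at(e,e), inpos(b), inpos(f)}
2. grab(d,f)  →  {above(d,d), at(b,d), at(e,b), at(e,e), inpos(b), linked(d), near(f,f)}
3. push(b,d)  →  {above(d,d), at(b,d), at(d,b), at(e,b), at(e,e), inpos(b), inpos(d), near(f,f)}
optimal plan length = 3; 3 ≤ 4

Yes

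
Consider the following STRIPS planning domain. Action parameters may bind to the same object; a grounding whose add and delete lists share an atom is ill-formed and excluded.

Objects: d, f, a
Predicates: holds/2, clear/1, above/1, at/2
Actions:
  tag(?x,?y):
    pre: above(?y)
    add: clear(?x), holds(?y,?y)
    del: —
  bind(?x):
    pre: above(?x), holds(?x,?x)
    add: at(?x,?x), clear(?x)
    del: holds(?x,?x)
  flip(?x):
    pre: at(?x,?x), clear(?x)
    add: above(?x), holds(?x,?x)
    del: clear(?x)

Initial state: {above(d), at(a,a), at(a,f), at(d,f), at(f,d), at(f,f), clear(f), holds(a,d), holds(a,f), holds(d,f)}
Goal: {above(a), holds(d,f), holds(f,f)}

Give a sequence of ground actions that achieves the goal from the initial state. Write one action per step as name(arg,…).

1. tag(a,d)  →  {above(d), at(a,a), at(a,f), at(d,f), at(f,d), at(f,f), clear(a), clear(f), holds(a,d), holds(a,f), holds(d,d), holds(d,f)}
2. flip(f)  →  {above(d), above(f), at(a,a), at(a,f), at(d,f), at(f,d), at(f,f), clear(a), holds(a,d), holds(a,f), holds(d,d), holds(d,f), holds(f,f)}
3. flip(a)  →  {above(a), above(d), above(f), at(a,a), at(a,f), at(d,f), at(f,d), at(f,f), holds(a,a), holds(a,d), holds(a,f), holds(d,d), holds(d,f), holds(f,f)}

tag(a,d); flip(f); flip(a)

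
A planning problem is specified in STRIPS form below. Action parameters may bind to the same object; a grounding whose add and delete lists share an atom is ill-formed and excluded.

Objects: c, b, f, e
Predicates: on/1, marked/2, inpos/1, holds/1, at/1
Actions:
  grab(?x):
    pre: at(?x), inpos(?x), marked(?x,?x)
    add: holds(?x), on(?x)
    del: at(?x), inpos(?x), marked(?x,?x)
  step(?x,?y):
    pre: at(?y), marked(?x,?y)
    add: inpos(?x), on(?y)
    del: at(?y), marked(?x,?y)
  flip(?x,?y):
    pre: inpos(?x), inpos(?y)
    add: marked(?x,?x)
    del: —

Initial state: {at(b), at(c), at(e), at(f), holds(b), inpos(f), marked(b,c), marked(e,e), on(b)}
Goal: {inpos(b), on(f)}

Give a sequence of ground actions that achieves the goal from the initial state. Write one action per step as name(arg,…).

step(b,c); flip(f,b); grab(f)

1. step(b,c)  →  {at(b), at(e), at(f), holds(b), inpos(b), inpos(f), marked(e,e), on(b), on(c)}
2. flip(f,b)  →  {at(b), at(e), at(f), holds(b), inpos(b), inpos(f), marked(e,e), marked(f,f), on(b), on(c)}
3. grab(f)  →  {at(b), at(e), holds(b), holds(f), inpos(b), marked(e,e), on(b), on(c), on(f)}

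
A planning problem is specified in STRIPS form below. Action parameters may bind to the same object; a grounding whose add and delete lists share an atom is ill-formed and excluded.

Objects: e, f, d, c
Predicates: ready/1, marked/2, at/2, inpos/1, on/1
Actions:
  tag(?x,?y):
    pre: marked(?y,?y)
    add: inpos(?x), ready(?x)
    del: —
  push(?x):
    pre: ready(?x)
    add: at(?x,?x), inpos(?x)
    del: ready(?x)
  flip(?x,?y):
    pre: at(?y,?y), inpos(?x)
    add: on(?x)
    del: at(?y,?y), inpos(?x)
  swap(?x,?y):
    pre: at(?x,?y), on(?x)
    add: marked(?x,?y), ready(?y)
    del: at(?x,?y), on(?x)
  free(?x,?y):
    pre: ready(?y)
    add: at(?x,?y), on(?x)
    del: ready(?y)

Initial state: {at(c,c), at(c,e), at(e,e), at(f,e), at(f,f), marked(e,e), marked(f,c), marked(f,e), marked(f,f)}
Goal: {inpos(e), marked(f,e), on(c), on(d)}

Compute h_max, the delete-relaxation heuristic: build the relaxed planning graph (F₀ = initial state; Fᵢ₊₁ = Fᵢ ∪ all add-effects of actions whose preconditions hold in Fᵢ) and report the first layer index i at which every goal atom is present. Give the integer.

2

F0 = init (9 atoms)
F1 = F0 ∪ {inpos(c), inpos(d), inpos(e), inpos(f), ready(c), ready(d), ready(e), ready(f)}  (17 atoms)
F2 = F1 ∪ {at(c,d), at(c,f), at(d,c), at(d,d), at(d,e), at(d,f), at(e,c), at(e,d), at(e,f), at(f,c), at(f,d), on(c), on(d), on(e), on(f)}  (32 atoms)
goal ⊆ F2  ⇒  h_max = 2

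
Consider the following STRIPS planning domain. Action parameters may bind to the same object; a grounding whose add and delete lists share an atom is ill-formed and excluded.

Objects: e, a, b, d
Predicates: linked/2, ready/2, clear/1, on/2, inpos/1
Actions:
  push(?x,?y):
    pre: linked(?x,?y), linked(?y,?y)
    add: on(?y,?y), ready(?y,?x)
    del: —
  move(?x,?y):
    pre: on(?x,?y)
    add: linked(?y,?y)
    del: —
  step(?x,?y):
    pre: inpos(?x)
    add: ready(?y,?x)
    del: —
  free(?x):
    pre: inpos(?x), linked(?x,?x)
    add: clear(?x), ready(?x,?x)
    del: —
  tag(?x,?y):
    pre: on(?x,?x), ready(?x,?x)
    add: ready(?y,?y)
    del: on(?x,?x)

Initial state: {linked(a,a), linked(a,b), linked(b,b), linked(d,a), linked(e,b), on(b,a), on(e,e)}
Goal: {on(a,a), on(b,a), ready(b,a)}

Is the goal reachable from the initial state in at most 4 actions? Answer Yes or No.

Yes

1. push(a,a)  →  {linked(a,a), linked(a,b), linked(b,b), linked(d,a), linked(e,b), on(a,a), on(b,a), on(e,e), ready(a,a)}
2. push(a,b)  →  {linked(a,a), linked(a,b), linked(b,b), linked(d,a), linked(e,b), on(a,a), on(b,a), on(b,b), on(e,e), ready(a,a), ready(b,a)}
optimal plan length = 2; 2 ≤ 4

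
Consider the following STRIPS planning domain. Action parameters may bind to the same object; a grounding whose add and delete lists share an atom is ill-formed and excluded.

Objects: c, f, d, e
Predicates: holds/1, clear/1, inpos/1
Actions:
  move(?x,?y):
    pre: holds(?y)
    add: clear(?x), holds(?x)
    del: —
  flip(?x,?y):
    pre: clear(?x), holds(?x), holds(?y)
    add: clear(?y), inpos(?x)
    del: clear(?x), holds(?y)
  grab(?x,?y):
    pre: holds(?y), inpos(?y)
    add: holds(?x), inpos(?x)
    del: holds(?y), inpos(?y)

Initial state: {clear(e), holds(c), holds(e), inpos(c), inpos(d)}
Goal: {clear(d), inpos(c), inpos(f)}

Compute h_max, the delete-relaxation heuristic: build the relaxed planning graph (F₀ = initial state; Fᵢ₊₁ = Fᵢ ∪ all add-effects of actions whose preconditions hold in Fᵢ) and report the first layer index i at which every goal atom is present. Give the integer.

F0 = init (5 atoms)
F1 = F0 ∪ {clear(c), clear(d), clear(f), holds(d), holds(f), inpos(e), inpos(f)}  (12 atoms)
goal ⊆ F1  ⇒  h_max = 1

1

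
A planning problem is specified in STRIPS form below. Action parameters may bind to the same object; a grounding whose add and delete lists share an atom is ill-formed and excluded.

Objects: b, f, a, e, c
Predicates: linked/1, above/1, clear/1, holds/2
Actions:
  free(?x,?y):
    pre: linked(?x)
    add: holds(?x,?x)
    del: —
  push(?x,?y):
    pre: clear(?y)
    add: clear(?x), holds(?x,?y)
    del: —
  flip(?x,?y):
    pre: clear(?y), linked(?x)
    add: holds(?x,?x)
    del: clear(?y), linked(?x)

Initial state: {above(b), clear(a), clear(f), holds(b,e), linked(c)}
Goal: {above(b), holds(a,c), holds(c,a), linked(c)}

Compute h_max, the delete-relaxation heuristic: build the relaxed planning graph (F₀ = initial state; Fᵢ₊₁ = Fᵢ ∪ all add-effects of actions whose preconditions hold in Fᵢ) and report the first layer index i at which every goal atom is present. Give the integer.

F0 = init (5 atoms)
F1 = F0 ∪ {clear(b), clear(c), clear(e), holds(a,a), holds(a,f), holds(b,a), holds(b,f), holds(c,a), holds(c,c), holds(c,f), holds(e,a), holds(e,f), holds(f,a), holds(f,f)}  (19 atoms)
F2 = F1 ∪ {holds(a,b), holds(a,c), holds(a,e), holds(b,b), holds(b,c), holds(c,b), holds(c,e), holds(e,b), holds(e,c), holds(e,e), holds(f,b), holds(f,c), holds(f,e)}  (32 atoms)
goal ⊆ F2  ⇒  h_max = 2

2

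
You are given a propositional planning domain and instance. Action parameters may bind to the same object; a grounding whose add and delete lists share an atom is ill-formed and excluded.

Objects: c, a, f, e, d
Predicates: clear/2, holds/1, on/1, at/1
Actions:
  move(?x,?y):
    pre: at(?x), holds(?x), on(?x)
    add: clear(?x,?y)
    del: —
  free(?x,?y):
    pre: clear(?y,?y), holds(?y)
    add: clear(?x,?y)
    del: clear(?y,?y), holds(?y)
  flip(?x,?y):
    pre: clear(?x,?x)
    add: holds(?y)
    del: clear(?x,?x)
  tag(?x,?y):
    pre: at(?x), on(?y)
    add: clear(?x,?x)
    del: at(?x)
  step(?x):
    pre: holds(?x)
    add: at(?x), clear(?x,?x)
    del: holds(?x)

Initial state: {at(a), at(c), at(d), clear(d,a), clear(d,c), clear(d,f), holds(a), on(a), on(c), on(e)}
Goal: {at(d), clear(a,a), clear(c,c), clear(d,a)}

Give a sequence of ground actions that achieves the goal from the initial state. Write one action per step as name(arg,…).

move(a,a); tag(c,c)

1. move(a,a)  →  {at(a), at(c), at(d), clear(a,a), clear(d,a), clear(d,c), clear(d,f), holds(a), on(a), on(c), on(e)}
2. tag(c,c)  →  {at(a), at(d), clear(a,a), clear(c,c), clear(d,a), clear(d,c), clear(d,f), holds(a), on(a), on(c), on(e)}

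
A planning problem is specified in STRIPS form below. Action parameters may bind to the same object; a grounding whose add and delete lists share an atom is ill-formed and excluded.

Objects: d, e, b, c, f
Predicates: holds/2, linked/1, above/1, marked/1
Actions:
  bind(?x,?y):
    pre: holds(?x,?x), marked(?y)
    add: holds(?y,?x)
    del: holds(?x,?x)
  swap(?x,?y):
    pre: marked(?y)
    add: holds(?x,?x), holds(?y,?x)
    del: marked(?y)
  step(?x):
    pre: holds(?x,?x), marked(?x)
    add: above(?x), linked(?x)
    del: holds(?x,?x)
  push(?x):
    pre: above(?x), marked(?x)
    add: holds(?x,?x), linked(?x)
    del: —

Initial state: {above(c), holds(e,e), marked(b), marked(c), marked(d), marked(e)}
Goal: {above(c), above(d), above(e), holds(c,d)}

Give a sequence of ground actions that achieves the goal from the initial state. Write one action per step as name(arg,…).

1. swap(d,c)  →  {above(c), holds(c,d), holds(d,d), holds(e,e), marked(b), marked(d), marked(e)}
2. step(d)  →  {above(c), above(d), holds(c,d), holds(e,e), linked(d), marked(b), marked(d), marked(e)}
3. step(e)  →  {above(c), above(d), above(e), holds(c,d), linked(d), linked(e), marked(b), marked(d), marked(e)}

swap(d,c); step(d); step(e)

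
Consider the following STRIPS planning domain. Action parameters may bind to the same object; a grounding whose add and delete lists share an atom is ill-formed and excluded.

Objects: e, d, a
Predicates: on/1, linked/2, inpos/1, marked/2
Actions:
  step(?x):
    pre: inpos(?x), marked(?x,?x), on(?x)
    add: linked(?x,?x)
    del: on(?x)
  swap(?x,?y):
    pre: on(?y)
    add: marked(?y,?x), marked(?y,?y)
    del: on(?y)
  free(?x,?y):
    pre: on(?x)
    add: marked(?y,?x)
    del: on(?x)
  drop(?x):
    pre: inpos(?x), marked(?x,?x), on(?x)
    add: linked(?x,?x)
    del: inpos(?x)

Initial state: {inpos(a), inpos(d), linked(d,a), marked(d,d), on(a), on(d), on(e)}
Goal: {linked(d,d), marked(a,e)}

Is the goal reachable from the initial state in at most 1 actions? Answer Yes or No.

1. step(d)  →  {inpos(a), inpos(d), linked(d,a), linked(d,d), marked(d,d), on(a), on(e)}
2. swap(e,a)  →  {inpos(a), inpos(d), linked(d,a), linked(d,d), marked(a,a), marked(a,e), marked(d,d), on(e)}
optimal plan length = 2; 2 > 1

No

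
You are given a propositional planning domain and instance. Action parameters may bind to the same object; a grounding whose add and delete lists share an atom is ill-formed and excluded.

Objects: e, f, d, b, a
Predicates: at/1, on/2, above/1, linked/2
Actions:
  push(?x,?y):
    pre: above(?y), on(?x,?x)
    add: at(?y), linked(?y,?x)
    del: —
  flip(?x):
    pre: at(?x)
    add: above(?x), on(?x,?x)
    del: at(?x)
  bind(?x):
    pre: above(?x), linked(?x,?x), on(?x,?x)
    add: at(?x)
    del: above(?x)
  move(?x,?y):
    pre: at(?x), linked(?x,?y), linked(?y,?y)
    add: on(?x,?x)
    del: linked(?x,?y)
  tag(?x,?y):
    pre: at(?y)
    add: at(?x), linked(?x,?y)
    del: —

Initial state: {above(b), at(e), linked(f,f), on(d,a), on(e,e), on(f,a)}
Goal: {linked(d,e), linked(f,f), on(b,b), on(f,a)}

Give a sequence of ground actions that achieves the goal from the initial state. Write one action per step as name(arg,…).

push(e,b); flip(b); tag(d,e)

1. push(e,b)  →  {above(b), at(b), at(e), linked(b,e), linked(f,f), on(d,a), on(e,e), on(f,a)}
2. flip(b)  →  {above(b), at(e), linked(b,e), linked(f,f), on(b,b), on(d,a), on(e,e), on(f,a)}
3. tag(d,e)  →  {above(b), at(d), at(e), linked(b,e), linked(d,e), linked(f,f), on(b,b), on(d,a), on(e,e), on(f,a)}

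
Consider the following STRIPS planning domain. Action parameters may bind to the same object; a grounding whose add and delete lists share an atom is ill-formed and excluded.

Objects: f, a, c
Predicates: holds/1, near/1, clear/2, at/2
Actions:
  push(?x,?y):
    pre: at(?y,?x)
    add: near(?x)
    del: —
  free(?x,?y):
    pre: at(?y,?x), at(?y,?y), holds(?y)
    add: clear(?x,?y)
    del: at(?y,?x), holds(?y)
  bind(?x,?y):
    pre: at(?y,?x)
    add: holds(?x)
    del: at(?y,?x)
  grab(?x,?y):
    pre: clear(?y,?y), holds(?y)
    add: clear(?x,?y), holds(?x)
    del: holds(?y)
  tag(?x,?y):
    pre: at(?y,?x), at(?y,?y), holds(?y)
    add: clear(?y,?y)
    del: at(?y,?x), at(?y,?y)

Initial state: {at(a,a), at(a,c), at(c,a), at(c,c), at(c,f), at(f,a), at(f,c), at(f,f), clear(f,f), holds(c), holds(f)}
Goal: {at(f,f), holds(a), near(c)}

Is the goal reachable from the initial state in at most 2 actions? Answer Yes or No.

Yes

1. push(c,f)  →  {at(a,a), at(a,c), at(c,a), at(c,c), at(c,f), at(f,a), at(f,c), at(f,f), clear(f,f), holds(c), holds(f), near(c)}
2. bind(a,f)  →  {at(a,a), at(a,c), at(c,a), at(c,c), at(c,f), at(f,c), at(f,f), clear(f,f), holds(a), holds(c), holds(f), near(c)}
optimal plan length = 2; 2 ≤ 2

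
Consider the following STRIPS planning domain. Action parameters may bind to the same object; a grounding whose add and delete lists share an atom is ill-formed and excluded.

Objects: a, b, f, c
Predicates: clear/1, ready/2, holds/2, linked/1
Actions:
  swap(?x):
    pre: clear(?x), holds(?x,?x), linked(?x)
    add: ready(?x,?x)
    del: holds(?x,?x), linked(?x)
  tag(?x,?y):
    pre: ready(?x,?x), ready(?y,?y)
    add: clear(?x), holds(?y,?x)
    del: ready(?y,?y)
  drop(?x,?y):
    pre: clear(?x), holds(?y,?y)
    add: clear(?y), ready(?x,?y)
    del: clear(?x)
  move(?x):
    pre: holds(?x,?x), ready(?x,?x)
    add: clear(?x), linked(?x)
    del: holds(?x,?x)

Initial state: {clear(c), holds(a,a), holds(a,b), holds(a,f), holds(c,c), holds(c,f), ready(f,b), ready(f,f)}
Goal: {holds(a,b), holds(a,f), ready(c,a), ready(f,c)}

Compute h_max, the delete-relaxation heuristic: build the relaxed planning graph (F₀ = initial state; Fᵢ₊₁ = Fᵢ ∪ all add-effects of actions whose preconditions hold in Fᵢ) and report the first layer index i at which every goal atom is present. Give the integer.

2

F0 = init (8 atoms)
F1 = F0 ∪ {clear(a), clear(f), holds(f,f), ready(c,a)}  (12 atoms)
F2 = F1 ∪ {linked(f), ready(a,c), ready(a,f), ready(c,f), ready(f,a), ready(f,c)}  (18 atoms)
goal ⊆ F2  ⇒  h_max = 2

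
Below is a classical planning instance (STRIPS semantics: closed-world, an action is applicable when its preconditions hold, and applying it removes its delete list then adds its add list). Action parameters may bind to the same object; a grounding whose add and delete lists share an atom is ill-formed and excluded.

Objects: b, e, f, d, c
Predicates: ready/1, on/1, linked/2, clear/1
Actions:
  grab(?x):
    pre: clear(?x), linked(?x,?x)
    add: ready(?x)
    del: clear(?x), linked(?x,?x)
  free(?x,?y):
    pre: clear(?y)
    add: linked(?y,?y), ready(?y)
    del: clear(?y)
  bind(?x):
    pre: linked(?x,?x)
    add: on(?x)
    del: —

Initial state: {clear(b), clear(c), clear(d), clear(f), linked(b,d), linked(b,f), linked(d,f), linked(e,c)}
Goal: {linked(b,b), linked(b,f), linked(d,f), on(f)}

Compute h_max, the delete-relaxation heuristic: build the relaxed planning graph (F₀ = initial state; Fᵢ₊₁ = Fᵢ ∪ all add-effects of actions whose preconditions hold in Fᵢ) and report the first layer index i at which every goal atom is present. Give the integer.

F0 = init (8 atoms)
F1 = F0 ∪ {linked(b,b), linked(c,c), linked(d,d), linked(f,f), ready(b), ready(c), ready(d), ready(f)}  (16 atoms)
F2 = F1 ∪ {on(b), on(c), on(d), on(f)}  (20 atoms)
goal ⊆ F2  ⇒  h_max = 2

2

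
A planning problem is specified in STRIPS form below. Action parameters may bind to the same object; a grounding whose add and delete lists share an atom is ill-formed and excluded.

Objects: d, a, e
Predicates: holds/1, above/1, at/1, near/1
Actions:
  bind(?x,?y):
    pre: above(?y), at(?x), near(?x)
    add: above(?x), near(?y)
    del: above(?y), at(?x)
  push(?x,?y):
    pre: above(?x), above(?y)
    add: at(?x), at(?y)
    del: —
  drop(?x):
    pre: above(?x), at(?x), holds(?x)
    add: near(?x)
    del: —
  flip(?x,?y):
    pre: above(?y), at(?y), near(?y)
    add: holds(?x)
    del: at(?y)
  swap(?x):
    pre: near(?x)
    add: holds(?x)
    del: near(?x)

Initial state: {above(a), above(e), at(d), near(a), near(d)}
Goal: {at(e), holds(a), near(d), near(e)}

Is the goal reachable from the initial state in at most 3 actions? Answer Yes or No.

Yes

1. push(a,e)  →  {above(a), above(e), at(a), at(d), at(e), near(a), near(d)}
2. bind(d,e)  →  {above(a), above(d), at(a), at(e), near(a), near(d), near(e)}
3. flip(a,a)  →  {above(a), above(d), at(e), holds(a), near(a), near(d), near(e)}
optimal plan length = 3; 3 ≤ 3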